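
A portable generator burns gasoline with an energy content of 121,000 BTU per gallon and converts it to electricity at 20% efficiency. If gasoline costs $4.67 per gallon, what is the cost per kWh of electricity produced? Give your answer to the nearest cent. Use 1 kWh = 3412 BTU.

$0.66

Electrical output per gallon = 121,000 BTU × 0.20 / 3412 BTU/kWh = 7.093 kWh
Cost per kWh = $4.67 / 7.093 kWh = $0.658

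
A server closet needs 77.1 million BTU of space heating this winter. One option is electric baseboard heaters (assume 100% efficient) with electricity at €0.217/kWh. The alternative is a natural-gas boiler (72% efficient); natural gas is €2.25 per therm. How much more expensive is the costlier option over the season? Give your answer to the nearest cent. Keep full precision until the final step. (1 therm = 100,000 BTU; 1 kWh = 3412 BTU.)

Heat load = 77.1 × 10⁶ BTU = 77,100,000 BTU
Gas: input = 77,100,000 / 0.72 = 107,083,333 BTU = 1,071 therm → 1,071 × €2.25 = €2,409.38
Electric: 77,100,000 BTU / 3412 = 22,600 kWh → × €0.217 = €4,903.49
Difference = |€2,409.38 − €4,903.49| = €2,494.11

€2494.11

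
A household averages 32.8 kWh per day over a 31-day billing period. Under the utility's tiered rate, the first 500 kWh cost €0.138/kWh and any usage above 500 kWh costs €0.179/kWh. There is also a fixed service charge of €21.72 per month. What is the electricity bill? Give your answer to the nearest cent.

Usage = 32.8 kWh/day × 31 days = 1016.8 kWh
First 500 kWh × €0.138 = €69.00
Remaining 516.8 kWh × €0.179 = €92.51
Energy charge = €161.51; + service €21.72 = €183.23

€183.23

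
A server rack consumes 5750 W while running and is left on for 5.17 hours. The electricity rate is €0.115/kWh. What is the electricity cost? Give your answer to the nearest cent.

Energy = 5750 W × 5.17 h = 29,728 Wh = 29.73 kWh
Cost = 29.73 kWh × €0.115/kWh = €3.42

€3.42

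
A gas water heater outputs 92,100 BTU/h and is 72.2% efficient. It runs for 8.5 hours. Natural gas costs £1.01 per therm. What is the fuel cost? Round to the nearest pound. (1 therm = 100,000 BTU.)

Heat delivered = 92,100 BTU/h × 8.5 h = 782,850 BTU
Gas input = 782,850 / 0.722 = 1,084,280 BTU
= 1,084,280 / 100,000 = 10.84 therm
Cost = 10.84 × £1.01/therm = £10.95 ≈ £11

£11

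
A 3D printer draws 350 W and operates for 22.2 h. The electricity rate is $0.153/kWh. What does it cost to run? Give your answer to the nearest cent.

Energy = 350 W × 22.2 h = 7,770 Wh = 7.77 kWh
Cost = 7.77 kWh × $0.153/kWh = $1.19

$1.19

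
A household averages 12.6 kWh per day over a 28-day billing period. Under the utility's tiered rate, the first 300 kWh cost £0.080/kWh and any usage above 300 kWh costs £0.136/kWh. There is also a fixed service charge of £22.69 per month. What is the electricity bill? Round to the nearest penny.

£53.87

Usage = 12.6 kWh/day × 28 days = 352.8 kWh
First 300 kWh × £0.080 = £24.00
Remaining 52.8 kWh × £0.136 = £7.18
Energy charge = £31.18; + service £22.69 = £53.87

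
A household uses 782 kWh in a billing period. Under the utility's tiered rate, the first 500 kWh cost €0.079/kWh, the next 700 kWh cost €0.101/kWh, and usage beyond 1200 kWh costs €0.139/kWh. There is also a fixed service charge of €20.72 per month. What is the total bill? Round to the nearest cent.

€88.70

First 500 kWh × €0.079 = €39.50
Next 282 kWh × €0.101 = €28.48
Remaining tier: 0 kWh (not reached)
Energy charge = €67.98; + service €20.72 = €88.70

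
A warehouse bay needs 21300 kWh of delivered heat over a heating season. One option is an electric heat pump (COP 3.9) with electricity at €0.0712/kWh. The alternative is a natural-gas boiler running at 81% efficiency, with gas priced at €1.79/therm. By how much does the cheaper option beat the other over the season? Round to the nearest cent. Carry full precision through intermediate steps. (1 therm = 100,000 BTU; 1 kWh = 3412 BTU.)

Heat load = 21300 kWh × 3412 = 72,675,600 BTU
Gas: input = 72,675,600 / 0.81 = 89,722,963 BTU = 897.2 therm → 897.2 × €1.79 = €1,606.04
Heat pump: 72,675,600 BTU / 3412 = 21,300 kWh heat; / 3.9 = 5,462 kWh in → × €0.0712 = €388.86
Difference = |€1,606.04 − €388.86| = €1,217.18

€1217.18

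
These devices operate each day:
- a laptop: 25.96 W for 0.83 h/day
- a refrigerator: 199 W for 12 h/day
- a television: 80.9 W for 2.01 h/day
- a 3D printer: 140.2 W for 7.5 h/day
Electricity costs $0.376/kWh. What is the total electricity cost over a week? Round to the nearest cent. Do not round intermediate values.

laptop: 25.96 W × 0.83 h × 7 d = 151 Wh = 0.1508 kWh
refrigerator: 199 W × 12 h × 7 d = 16,716 Wh = 16.72 kWh
television: 80.9 W × 2.01 h × 7 d = 1,138 Wh = 1.138 kWh
3D printer: 140.2 W × 7.5 h × 7 d = 7,360 Wh = 7.361 kWh
Total energy = 0.1508 + 16.72 + 1.138 + 7.361 = 25.37 kWh
Cost = 25.37 kWh × $0.376 = $9.54

$9.54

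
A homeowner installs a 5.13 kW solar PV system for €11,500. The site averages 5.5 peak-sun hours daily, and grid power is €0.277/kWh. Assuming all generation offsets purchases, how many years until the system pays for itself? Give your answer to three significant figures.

4.03 years

Daily generation = 5.13 kW × 5.5 h = 28.21 kWh
Annual generation = 28.21 × 365 = 10298 kWh
Annual savings = 10298 × €0.277 = €2,852.68
Payback = €11,500 / €2,852.68 = 4.03 years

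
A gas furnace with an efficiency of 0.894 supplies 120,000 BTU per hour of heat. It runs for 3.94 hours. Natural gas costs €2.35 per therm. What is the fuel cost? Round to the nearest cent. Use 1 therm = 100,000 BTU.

Heat delivered = 120,000 BTU/h × 3.94 h = 472,800 BTU
Gas input = 472,800 / 0.894 = 528,859 BTU
= 528,859 / 100,000 = 5.289 therm
Cost = 5.289 × €2.35/therm = €12.43

€12.43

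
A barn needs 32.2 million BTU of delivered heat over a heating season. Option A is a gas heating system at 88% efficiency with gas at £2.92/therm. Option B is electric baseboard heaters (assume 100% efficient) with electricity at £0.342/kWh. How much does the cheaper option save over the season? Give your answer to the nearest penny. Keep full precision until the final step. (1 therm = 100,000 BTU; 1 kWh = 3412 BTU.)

Heat load = 32.2 × 10⁶ BTU = 32,200,000 BTU
Gas: input = 32,200,000 / 0.88 = 36,590,909 BTU = 365.9 therm → 365.9 × £2.92 = £1,068.45
Electric: 32,200,000 BTU / 3412 = 9,437 kWh → × £0.342 = £3,227.55
Difference = |£1,068.45 − £3,227.55| = £2,159.10

£2159.10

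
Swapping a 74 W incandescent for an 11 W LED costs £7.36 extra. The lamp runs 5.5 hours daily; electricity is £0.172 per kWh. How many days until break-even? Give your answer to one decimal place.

123.5 days

Power saved = 74 − 11 = 63 W
Daily energy saved = 63 W × 5.5 h = 346.5 Wh = 0.3465 kWh
Daily savings = 0.3465 × £0.172 = £0.0596
Payback = £7.36 / £0.0596 per day = 123.5 days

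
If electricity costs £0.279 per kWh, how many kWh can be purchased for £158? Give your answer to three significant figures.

566 kWh

£158 / £0.279 per kWh = 566.3 kWh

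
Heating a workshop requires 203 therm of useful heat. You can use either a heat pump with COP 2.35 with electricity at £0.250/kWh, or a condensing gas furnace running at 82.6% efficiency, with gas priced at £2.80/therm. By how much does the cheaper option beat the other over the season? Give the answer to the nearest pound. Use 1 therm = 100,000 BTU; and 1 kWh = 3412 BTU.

Heat load = 203 therm × 100,000 = 20,300,000 BTU
Gas: input = 20,300,000 / 0.826 = 24,576,271 BTU = 245.8 therm → 245.8 × £2.80 = £688.14
Heat pump: 20,300,000 BTU / 3412 = 5,950 kWh heat; / 2.35 = 2,532 kWh in → × £0.250 = £632.94
Difference = |£688.14 − £632.94| = £55.20 ≈ £55

£55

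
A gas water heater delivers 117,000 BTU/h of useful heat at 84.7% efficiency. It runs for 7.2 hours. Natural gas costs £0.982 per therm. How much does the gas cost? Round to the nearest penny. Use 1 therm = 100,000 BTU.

Heat delivered = 117,000 BTU/h × 7.2 h = 842,400 BTU
Gas input = 842,400 / 0.847 = 994,569 BTU
= 994,569 / 100,000 = 9.946 therm
Cost = 9.946 × £0.982/therm = £9.77

£9.77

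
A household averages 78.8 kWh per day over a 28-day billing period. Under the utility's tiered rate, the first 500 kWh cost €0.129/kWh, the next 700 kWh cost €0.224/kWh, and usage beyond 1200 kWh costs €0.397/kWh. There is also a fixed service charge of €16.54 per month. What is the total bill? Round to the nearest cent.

Usage = 78.8 kWh/day × 28 days = 2206.4 kWh
First 500 kWh × €0.129 = €64.50
Next 700 kWh × €0.224 = €156.80
Remaining 1006.4 kWh × €0.397 = €399.54
Energy charge = €620.84; + service €16.54 = €637.38

€637.38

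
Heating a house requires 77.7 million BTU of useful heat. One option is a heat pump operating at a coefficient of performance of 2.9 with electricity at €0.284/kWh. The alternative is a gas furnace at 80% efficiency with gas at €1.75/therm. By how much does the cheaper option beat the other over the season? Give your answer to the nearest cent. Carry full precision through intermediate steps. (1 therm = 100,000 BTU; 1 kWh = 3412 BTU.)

€530.45

Heat load = 77.7 × 10⁶ BTU = 77,700,000 BTU
Gas: input = 77,700,000 / 0.80 = 97,125,000 BTU = 971.2 therm → 971.2 × €1.75 = €1,699.69
Heat pump: 77,700,000 BTU / 3412 = 22,770 kWh heat; / 2.9 = 7,853 kWh in → × €0.284 = €2,230.14
Difference = |€1,699.69 − €2,230.14| = €530.45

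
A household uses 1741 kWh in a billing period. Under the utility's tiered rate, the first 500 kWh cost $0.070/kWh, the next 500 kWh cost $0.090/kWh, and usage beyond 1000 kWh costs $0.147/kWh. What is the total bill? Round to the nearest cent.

First 500 kWh × $0.070 = $35.00
Next 500 kWh × $0.090 = $45.00
Remaining 741 kWh × $0.147 = $108.93
Total = $188.93

$188.93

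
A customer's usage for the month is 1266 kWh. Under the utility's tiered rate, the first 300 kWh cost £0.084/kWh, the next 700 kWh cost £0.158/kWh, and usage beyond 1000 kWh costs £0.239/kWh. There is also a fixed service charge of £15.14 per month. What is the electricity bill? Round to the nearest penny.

First 300 kWh × £0.084 = £25.20
Next 700 kWh × £0.158 = £110.60
Remaining 266 kWh × £0.239 = £63.57
Energy charge = £199.37; + service £15.14 = £214.51

£214.51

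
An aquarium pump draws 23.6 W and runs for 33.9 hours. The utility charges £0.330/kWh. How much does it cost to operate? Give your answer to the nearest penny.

Energy = 23.6 W × 33.9 h = 800 Wh = 0.8 kWh
Cost = 0.8 kWh × £0.330/kWh = £0.26

£0.26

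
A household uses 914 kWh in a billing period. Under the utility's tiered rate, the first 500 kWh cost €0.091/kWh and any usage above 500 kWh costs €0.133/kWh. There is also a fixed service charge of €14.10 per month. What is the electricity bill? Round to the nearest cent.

€114.66

First 500 kWh × €0.091 = €45.50
Remaining 414 kWh × €0.133 = €55.06
Energy charge = €100.56; + service €14.10 = €114.66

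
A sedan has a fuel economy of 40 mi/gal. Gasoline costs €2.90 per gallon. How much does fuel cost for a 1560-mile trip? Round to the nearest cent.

Fuel = 1560 mi / 40 mpg = 39 gal
Cost = 39 gal × €2.90/gal = €113.10

€113.10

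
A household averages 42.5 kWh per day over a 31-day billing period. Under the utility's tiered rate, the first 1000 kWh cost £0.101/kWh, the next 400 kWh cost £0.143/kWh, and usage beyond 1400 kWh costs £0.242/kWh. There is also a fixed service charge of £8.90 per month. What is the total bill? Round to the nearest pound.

Usage = 42.5 kWh/day × 31 days = 1317.5 kWh
First 1000 kWh × £0.101 = £101.00
Next 317.5 kWh × £0.143 = £45.40
Remaining tier: 0 kWh (not reached)
Energy charge = £146.40; + service £8.90 = £155.30 ≈ £155

£155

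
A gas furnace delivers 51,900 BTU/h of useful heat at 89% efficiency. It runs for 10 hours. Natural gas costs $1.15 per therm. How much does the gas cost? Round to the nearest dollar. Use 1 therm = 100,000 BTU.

Heat delivered = 51,900 BTU/h × 10 h = 519,000 BTU
Gas input = 519,000 / 0.89 = 583,146 BTU
= 583,146 / 100,000 = 5.831 therm
Cost = 5.831 × $1.15/therm = $6.71 ≈ $7

$7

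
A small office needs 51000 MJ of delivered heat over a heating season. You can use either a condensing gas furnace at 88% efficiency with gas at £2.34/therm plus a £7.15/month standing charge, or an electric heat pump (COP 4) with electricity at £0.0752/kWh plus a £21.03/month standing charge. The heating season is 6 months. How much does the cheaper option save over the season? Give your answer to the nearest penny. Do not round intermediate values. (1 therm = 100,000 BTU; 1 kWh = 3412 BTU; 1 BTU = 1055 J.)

Heat load = 51000 MJ = 51,000,000,000 J / 1055 = 48,341,232 BTU
Gas: input = 48,341,232 / 0.88 = 54,933,218 BTU = 549.3 therm → 549.3 × £2.34 = £1,285.44; + 6 × £7.15 standing = £1,328.34
Heat pump: 48,341,232 BTU / 3412 = 14,170 kWh heat; / 4 = 3,542 kWh in → × £0.0752 = £266.36; + 6 × £21.03 standing = £392.54
Difference = |£1,328.34 − £392.54| = £935.80

£935.80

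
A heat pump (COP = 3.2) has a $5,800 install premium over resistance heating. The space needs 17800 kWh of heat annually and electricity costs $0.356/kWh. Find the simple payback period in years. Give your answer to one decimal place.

1.3 years

Resistance: 17800 kWh × $0.356 = $6,336.80/yr
Heat pump: 17800 / 3.2 = 5562 kWh in → × $0.356 = $1,980.25/yr
Annual savings = $4,356.55
Payback = $5,800 / $4,356.55 = 1.33 years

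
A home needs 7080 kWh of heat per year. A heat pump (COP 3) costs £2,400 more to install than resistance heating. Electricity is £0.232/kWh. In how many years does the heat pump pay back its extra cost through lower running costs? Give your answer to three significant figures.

Resistance: 7080 kWh × £0.232 = £1,642.56/yr
Heat pump: 7080 / 3 = 2360 kWh in → × £0.232 = £547.52/yr
Annual savings = £1,095.04
Payback = £2,400 / £1,095.04 = 2.19 years

2.19 years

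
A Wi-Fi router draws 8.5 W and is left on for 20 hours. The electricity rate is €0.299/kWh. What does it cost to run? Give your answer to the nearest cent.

Energy = 8.5 W × 20 h = 170 Wh = 0.17 kWh
Cost = 0.17 kWh × €0.299/kWh = €0.05

€0.05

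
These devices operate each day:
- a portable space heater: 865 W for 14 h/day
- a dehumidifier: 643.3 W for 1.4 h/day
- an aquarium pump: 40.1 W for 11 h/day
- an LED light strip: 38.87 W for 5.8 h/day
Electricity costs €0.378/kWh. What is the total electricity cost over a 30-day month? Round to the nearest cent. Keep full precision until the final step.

€155.10

portable space heater: 865 W × 14 h × 30 d = 363,300 Wh = 363.3 kWh
dehumidifier: 643.3 W × 1.4 h × 30 d = 27,019 Wh = 27.02 kWh
aquarium pump: 40.1 W × 11 h × 30 d = 13,233 Wh = 13.23 kWh
LED light strip: 38.87 W × 5.8 h × 30 d = 6,763 Wh = 6.763 kWh
Total energy = 363.3 + 27.02 + 13.23 + 6.763 = 410.3 kWh
Cost = 410.3 kWh × €0.378 = €155.10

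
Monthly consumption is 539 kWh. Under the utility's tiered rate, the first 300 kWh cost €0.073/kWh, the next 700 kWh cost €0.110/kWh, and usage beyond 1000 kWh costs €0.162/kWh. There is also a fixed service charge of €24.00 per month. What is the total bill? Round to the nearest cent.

€72.19

First 300 kWh × €0.073 = €21.90
Next 239 kWh × €0.110 = €26.29
Remaining tier: 0 kWh (not reached)
Energy charge = €48.19; + service €24.00 = €72.19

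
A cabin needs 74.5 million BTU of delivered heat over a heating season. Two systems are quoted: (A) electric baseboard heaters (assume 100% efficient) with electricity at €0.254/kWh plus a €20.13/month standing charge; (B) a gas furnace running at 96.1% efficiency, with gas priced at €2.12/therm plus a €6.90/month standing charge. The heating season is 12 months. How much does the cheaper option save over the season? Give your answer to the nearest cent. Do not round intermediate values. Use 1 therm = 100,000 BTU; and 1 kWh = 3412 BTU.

Heat load = 74.5 × 10⁶ BTU = 74,500,000 BTU
Gas: input = 74,500,000 / 0.961 = 77,523,413 BTU = 775.2 therm → 775.2 × €2.12 = €1,643.50; + 12 × €6.90 standing = €1,726.30
Electric: 74,500,000 BTU / 3412 = 21,830 kWh → × €0.254 = €5,546.01; + 12 × €20.13 standing = €5,787.57
Difference = |€1,726.30 − €5,787.57| = €4,061.28

€4061.28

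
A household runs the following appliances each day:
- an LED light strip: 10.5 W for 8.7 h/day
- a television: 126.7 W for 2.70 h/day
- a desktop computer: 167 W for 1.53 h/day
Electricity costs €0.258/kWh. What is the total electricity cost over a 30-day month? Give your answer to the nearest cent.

LED light strip: 10.5 W × 8.7 h × 30 d = 2,740 Wh = 2.74 kWh
television: 126.7 W × 2.70 h × 30 d = 10,263 Wh = 10.26 kWh
desktop computer: 167 W × 1.53 h × 30 d = 7,665 Wh = 7.665 kWh
Total energy = 2.74 + 10.26 + 7.665 = 20.67 kWh
Cost = 20.67 kWh × €0.258 = €5.33

€5.33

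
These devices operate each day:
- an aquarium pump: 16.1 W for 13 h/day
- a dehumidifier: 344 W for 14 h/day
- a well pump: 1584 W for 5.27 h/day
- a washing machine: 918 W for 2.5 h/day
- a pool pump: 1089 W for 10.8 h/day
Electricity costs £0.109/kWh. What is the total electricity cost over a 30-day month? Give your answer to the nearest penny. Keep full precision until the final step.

aquarium pump: 16.1 W × 13 h × 30 d = 6,279 Wh = 6.279 kWh
dehumidifier: 344 W × 14 h × 30 d = 144,480 Wh = 144.5 kWh
well pump: 1584 W × 5.27 h × 30 d = 250,430 Wh = 250.4 kWh
washing machine: 918 W × 2.5 h × 30 d = 68,850 Wh = 68.85 kWh
pool pump: 1089 W × 10.8 h × 30 d = 352,836 Wh = 352.8 kWh
Total energy = 6.279 + 144.5 + 250.4 + 68.85 + 352.8 = 822.9 kWh
Cost = 822.9 kWh × £0.109 = £89.69

£89.69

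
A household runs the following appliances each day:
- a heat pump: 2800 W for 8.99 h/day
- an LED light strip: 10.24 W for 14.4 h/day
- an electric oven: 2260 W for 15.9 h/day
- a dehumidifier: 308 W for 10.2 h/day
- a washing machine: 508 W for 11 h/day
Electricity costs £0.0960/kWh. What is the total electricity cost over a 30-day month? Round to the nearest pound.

heat pump: 2800 W × 8.99 h × 30 d = 755,160 Wh = 755.2 kWh
LED light strip: 10.24 W × 14.4 h × 30 d = 4,424 Wh = 4.424 kWh
electric oven: 2260 W × 15.9 h × 30 d = 1,078,020 Wh = 1,078 kWh
dehumidifier: 308 W × 10.2 h × 30 d = 94,248 Wh = 94.25 kWh
washing machine: 508 W × 11 h × 30 d = 167,640 Wh = 167.6 kWh
Total energy = 755.2 + 4.424 + 1,078 + 94.25 + 167.6 = 2,099 kWh
Cost = 2,099 kWh × £0.0960 = £201.55 ≈ £202

£202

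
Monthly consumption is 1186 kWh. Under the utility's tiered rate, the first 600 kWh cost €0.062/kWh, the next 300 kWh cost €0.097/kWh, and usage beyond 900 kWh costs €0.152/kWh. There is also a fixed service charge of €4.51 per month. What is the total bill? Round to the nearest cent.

€114.28

First 600 kWh × €0.062 = €37.20
Next 300 kWh × €0.097 = €29.10
Remaining 286 kWh × €0.152 = €43.47
Energy charge = €109.77; + service €4.51 = €114.28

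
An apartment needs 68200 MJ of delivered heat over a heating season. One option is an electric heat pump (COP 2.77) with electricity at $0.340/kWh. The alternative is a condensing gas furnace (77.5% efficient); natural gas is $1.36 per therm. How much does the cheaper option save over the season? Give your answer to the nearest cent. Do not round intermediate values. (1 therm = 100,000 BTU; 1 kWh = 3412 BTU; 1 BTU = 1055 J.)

Heat load = 68200 MJ = 68,200,000,000 J / 1055 = 64,644,550 BTU
Gas: input = 64,644,550 / 0.775 = 83,412,322 BTU = 834.1 therm → 834.1 × $1.36 = $1,134.41
Heat pump: 64,644,550 BTU / 3412 = 18,950 kWh heat; / 2.77 = 6,840 kWh in → × $0.340 = $2,325.53
Difference = |$1,134.41 − $2,325.53| = $1,191.12

$1191.12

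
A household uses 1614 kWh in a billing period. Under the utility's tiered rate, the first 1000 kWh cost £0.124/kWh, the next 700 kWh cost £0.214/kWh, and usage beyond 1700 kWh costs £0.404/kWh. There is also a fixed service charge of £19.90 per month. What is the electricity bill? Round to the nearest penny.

£275.30

First 1000 kWh × £0.124 = £124.00
Next 614 kWh × £0.214 = £131.40
Remaining tier: 0 kWh (not reached)
Energy charge = £255.40; + service £19.90 = £275.30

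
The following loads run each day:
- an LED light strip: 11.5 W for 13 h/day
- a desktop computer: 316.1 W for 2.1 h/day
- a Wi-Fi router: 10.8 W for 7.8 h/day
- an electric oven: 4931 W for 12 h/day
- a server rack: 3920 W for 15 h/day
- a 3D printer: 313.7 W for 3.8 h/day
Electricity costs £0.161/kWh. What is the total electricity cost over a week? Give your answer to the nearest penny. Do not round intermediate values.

LED light strip: 11.5 W × 13 h × 7 d = 1,046 Wh = 1.046 kWh
desktop computer: 316.1 W × 2.1 h × 7 d = 4,647 Wh = 4.647 kWh
Wi-Fi router: 10.8 W × 7.8 h × 7 d = 590 Wh = 0.5897 kWh
electric oven: 4931 W × 12 h × 7 d = 414,204 Wh = 414.2 kWh
server rack: 3920 W × 15 h × 7 d = 411,600 Wh = 411.6 kWh
3D printer: 313.7 W × 3.8 h × 7 d = 8,344 Wh = 8.344 kWh
Total energy = 1.046 + 4.647 + 0.5897 + 414.2 + 411.6 + 8.344 = 840.4 kWh
Cost = 840.4 kWh × £0.161 = £135.31

£135.31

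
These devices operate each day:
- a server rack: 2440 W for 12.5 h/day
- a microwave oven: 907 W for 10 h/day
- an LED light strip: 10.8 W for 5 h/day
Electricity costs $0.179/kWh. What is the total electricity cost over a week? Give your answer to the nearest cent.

server rack: 2440 W × 12.5 h × 7 d = 213,500 Wh = 213.5 kWh
microwave oven: 907 W × 10 h × 7 d = 63,490 Wh = 63.49 kWh
LED light strip: 10.8 W × 5 h × 7 d = 378 Wh = 0.378 kWh
Total energy = 213.5 + 63.49 + 0.378 = 277.4 kWh
Cost = 277.4 kWh × $0.179 = $49.65

$49.65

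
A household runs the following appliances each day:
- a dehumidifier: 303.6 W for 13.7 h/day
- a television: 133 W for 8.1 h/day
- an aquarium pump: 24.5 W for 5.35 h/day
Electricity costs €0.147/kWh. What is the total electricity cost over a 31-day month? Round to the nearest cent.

€24.46

dehumidifier: 303.6 W × 13.7 h × 31 d = 128,939 Wh = 128.9 kWh
television: 133 W × 8.1 h × 31 d = 33,396 Wh = 33.4 kWh
aquarium pump: 24.5 W × 5.35 h × 31 d = 4,063 Wh = 4.063 kWh
Total energy = 128.9 + 33.4 + 4.063 = 166.4 kWh
Cost = 166.4 kWh × €0.147 = €24.46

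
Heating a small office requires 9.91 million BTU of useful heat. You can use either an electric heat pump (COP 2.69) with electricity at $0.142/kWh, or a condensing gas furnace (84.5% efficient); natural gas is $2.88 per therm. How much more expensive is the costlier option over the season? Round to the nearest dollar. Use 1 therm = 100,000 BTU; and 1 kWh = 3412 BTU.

Heat load = 9.91 × 10⁶ BTU = 9,910,000 BTU
Gas: input = 9,910,000 / 0.845 = 11,727,811 BTU = 117.3 therm → 117.3 × $2.88 = $337.76
Heat pump: 9,910,000 BTU / 3412 = 2,904 kWh heat; / 2.69 = 1,080 kWh in → × $0.142 = $153.32
Difference = |$337.76 − $153.32| = $184.44 ≈ $184

$184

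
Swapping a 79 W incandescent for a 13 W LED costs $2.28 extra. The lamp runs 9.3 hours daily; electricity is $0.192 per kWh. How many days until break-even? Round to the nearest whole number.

19 days

Power saved = 79 − 13 = 66 W
Daily energy saved = 66 W × 9.3 h = 613.8 Wh = 0.6138 kWh
Daily savings = 0.6138 × $0.192 = $0.1178
Payback = $2.28 / $0.1178 per day = 19.35 days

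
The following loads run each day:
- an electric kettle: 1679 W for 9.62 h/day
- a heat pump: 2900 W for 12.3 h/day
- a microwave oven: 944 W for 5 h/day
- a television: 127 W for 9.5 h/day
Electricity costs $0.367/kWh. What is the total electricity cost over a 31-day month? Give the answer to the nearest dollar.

$657

electric kettle: 1679 W × 9.62 h × 31 d = 500,711 Wh = 500.7 kWh
heat pump: 2900 W × 12.3 h × 31 d = 1,105,770 Wh = 1,106 kWh
microwave oven: 944 W × 5 h × 31 d = 146,320 Wh = 146.3 kWh
television: 127 W × 9.5 h × 31 d = 37,402 Wh = 37.4 kWh
Total energy = 500.7 + 1,106 + 146.3 + 37.4 = 1,790 kWh
Cost = 1,790 kWh × $0.367 = $657.00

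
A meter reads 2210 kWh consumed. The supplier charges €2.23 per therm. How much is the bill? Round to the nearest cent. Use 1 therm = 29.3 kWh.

2210 kWh × (0.03413 therm/kWh) = 75.43 therm
Cost = 75.43 therm × €2.23/therm = €168.20

€168.20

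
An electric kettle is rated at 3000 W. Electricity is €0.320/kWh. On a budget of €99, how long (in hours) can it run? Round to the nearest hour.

103 h

Energy budget = €99 / €0.320 per kWh = 309.4 kWh = 309,375 Wh
Runtime = 309,375 Wh / 3000 W = 103.1 h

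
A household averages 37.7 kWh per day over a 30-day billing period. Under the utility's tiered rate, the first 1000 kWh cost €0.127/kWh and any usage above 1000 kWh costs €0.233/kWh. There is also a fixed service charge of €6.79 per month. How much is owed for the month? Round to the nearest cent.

€164.31

Usage = 37.7 kWh/day × 30 days = 1131 kWh
First 1000 kWh × €0.127 = €127.00
Remaining 131 kWh × €0.233 = €30.52
Energy charge = €157.52; + service €6.79 = €164.31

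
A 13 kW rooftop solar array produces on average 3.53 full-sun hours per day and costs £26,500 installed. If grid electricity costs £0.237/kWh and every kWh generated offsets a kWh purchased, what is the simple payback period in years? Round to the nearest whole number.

7 years

Daily generation = 13 kW × 3.53 h = 45.89 kWh
Annual generation = 45.89 × 365 = 16750 kWh
Annual savings = 16750 × £0.237 = £3,969.71
Payback = £26,500 / £3,969.71 = 6.68 years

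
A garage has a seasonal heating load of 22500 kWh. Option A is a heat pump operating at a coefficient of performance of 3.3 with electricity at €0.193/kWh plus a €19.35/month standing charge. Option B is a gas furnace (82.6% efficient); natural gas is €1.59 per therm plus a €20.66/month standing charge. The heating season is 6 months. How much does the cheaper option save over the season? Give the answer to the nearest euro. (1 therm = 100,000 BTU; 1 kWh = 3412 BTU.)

Heat load = 22500 kWh × 3412 = 76,770,000 BTU
Gas: input = 76,770,000 / 0.826 = 92,941,889 BTU = 929.4 therm → 929.4 × €1.59 = €1,477.78; + 6 × €20.66 standing = €1,601.74
Heat pump: 76,770,000 BTU / 3412 = 22,500 kWh heat; / 3.3 = 6,818 kWh in → × €0.193 = €1,315.91; + 6 × €19.35 standing = €1,432.01
Difference = |€1,601.74 − €1,432.01| = €169.73 ≈ €170

€170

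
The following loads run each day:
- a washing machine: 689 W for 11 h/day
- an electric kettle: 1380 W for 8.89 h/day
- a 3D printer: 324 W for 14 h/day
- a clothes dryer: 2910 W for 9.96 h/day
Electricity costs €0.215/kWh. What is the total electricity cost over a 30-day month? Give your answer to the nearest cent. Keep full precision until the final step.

€344.22

washing machine: 689 W × 11 h × 30 d = 227,370 Wh = 227.4 kWh
electric kettle: 1380 W × 8.89 h × 30 d = 368,046 Wh = 368 kWh
3D printer: 324 W × 14 h × 30 d = 136,080 Wh = 136.1 kWh
clothes dryer: 2910 W × 9.96 h × 30 d = 869,508 Wh = 869.5 kWh
Total energy = 227.4 + 368 + 136.1 + 869.5 = 1,601 kWh
Cost = 1,601 kWh × €0.215 = €344.22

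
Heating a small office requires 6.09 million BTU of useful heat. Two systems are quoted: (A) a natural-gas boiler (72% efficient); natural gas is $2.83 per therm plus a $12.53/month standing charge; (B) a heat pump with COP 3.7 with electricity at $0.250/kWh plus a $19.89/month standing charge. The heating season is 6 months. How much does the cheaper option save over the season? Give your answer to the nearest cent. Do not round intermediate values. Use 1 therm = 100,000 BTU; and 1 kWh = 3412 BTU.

Heat load = 6.09 × 10⁶ BTU = 6,090,000 BTU
Gas: input = 6,090,000 / 0.72 = 8,458,333 BTU = 84.58 therm → 84.58 × $2.83 = $239.37; + 6 × $12.53 standing = $314.55
Heat pump: 6,090,000 BTU / 3412 = 1,785 kWh heat; / 3.7 = 482.4 kWh in → × $0.250 = $120.60; + 6 × $19.89 standing = $239.94
Difference = |$314.55 − $239.94| = $74.61

$74.61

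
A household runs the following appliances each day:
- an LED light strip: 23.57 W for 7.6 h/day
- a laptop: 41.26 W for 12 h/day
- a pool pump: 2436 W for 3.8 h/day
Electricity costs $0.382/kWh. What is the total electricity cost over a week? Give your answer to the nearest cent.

$26.56

LED light strip: 23.57 W × 7.6 h × 7 d = 1,254 Wh = 1.254 kWh
laptop: 41.26 W × 12 h × 7 d = 3,466 Wh = 3.466 kWh
pool pump: 2436 W × 3.8 h × 7 d = 64,798 Wh = 64.8 kWh
Total energy = 1.254 + 3.466 + 64.8 = 69.52 kWh
Cost = 69.52 kWh × $0.382 = $26.56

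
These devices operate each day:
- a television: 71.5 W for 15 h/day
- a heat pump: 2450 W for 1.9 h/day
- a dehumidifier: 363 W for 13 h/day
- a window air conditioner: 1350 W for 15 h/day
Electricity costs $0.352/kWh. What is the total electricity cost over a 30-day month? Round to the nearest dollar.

$324

television: 71.5 W × 15 h × 30 d = 32,175 Wh = 32.17 kWh
heat pump: 2450 W × 1.9 h × 30 d = 139,650 Wh = 139.7 kWh
dehumidifier: 363 W × 13 h × 30 d = 141,570 Wh = 141.6 kWh
window air conditioner: 1350 W × 15 h × 30 d = 607,500 Wh = 607.5 kWh
Total energy = 32.17 + 139.7 + 141.6 + 607.5 = 920.9 kWh
Cost = 920.9 kWh × $0.352 = $324.16 ≈ $324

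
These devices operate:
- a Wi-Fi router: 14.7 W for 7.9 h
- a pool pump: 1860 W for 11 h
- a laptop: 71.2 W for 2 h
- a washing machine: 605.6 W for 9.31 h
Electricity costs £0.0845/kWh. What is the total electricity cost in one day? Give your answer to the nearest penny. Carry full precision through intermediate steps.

£2.23

Wi-Fi router: 14.7 W × 7.9 h = 116 Wh = 0.1161 kWh
pool pump: 1860 W × 11 h = 20,460 Wh = 20.46 kWh
laptop: 71.2 W × 2 h = 142 Wh = 0.1424 kWh
washing machine: 605.6 W × 9.31 h = 5,638 Wh = 5.638 kWh
Total energy = 0.1161 + 20.46 + 0.1424 + 5.638 = 26.36 kWh
Cost = 26.36 kWh × £0.0845 = £2.23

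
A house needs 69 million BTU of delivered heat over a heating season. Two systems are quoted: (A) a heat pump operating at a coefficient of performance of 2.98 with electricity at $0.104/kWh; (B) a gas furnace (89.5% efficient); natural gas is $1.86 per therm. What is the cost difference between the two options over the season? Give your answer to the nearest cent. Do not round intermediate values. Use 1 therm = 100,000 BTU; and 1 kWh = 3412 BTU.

$728.21

Heat load = 69 × 10⁶ BTU = 69,000,000 BTU
Gas: input = 69,000,000 / 0.895 = 77,094,972 BTU = 770.9 therm → 770.9 × $1.86 = $1,433.97
Heat pump: 69,000,000 BTU / 3412 = 20,220 kWh heat; / 2.98 = 6,786 kWh in → × $0.104 = $705.76
Difference = |$1,433.97 − $705.76| = $728.21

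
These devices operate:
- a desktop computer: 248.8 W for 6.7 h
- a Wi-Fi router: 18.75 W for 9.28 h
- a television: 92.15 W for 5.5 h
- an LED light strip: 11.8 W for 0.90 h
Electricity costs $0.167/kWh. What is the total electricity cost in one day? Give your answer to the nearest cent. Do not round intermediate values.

desktop computer: 248.8 W × 6.7 h = 1,667 Wh = 1.667 kWh
Wi-Fi router: 18.75 W × 9.28 h = 174 Wh = 0.174 kWh
television: 92.15 W × 5.5 h = 507 Wh = 0.5068 kWh
LED light strip: 11.8 W × 0.90 h = 11 Wh = 0.01062 kWh
Total energy = 1.667 + 0.174 + 0.5068 + 0.01062 = 2.358 kWh
Cost = 2.358 kWh × $0.167 = $0.39

$0.39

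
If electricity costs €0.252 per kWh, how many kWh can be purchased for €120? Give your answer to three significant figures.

€120 / €0.252 per kWh = 476.2 kWh

476 kWh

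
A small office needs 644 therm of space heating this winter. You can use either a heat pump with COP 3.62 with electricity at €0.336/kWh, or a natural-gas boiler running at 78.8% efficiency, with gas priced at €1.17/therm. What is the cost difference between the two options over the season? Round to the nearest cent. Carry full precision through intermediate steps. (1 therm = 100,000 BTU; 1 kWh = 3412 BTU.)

Heat load = 644 therm × 100,000 = 64,400,000 BTU
Gas: input = 64,400,000 / 0.788 = 81,725,888 BTU = 817.3 therm → 817.3 × €1.17 = €956.19
Heat pump: 64,400,000 BTU / 3412 = 18,870 kWh heat; / 3.62 = 5,214 kWh in → × €0.336 = €1,751.89
Difference = |€956.19 − €1,751.89| = €795.70

€795.70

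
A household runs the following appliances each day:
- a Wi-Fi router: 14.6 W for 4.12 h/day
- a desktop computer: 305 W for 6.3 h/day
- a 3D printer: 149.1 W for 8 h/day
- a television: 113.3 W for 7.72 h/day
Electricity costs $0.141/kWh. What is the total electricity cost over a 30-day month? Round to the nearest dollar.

$17

Wi-Fi router: 14.6 W × 4.12 h × 30 d = 1,805 Wh = 1.805 kWh
desktop computer: 305 W × 6.3 h × 30 d = 57,645 Wh = 57.65 kWh
3D printer: 149.1 W × 8 h × 30 d = 35,784 Wh = 35.78 kWh
television: 113.3 W × 7.72 h × 30 d = 26,240 Wh = 26.24 kWh
Total energy = 1.805 + 57.65 + 35.78 + 26.24 = 121.5 kWh
Cost = 121.5 kWh × $0.141 = $17.13 ≈ $17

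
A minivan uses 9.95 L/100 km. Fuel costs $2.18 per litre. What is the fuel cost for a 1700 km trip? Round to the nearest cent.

Fuel = 9.95 L/100 km × 1700 km / 100 = 169.2 L
Cost = 169.2 L × $2.18/L = $368.75

$368.75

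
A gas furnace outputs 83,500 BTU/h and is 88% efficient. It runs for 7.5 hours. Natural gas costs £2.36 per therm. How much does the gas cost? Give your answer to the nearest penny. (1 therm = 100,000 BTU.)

Heat delivered = 83,500 BTU/h × 7.5 h = 626,250 BTU
Gas input = 626,250 / 0.88 = 711,648 BTU
= 711,648 / 100,000 = 7.116 therm
Cost = 7.116 × £2.36/therm = £16.79

£16.79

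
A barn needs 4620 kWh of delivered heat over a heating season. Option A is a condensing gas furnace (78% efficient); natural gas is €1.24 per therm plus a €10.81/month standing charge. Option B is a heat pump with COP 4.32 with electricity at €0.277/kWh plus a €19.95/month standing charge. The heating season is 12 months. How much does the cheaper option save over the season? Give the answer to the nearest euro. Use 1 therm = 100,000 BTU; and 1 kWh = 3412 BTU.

€155

Heat load = 4620 kWh × 3412 = 15,763,440 BTU
Gas: input = 15,763,440 / 0.78 = 20,209,538 BTU = 202.1 therm → 202.1 × €1.24 = €250.60; + 12 × €10.81 standing = €380.32
Heat pump: 15,763,440 BTU / 3412 = 4,620 kWh heat; / 4.32 = 1,069 kWh in → × €0.277 = €296.24; + 12 × €19.95 standing = €535.64
Difference = |€380.32 − €535.64| = €155.32 ≈ €155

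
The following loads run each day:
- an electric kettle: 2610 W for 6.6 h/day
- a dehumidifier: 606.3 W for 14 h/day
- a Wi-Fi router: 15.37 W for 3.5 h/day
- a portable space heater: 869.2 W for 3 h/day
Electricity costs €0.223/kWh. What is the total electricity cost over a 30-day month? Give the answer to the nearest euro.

€190

electric kettle: 2610 W × 6.6 h × 30 d = 516,780 Wh = 516.8 kWh
dehumidifier: 606.3 W × 14 h × 30 d = 254,646 Wh = 254.6 kWh
Wi-Fi router: 15.37 W × 3.5 h × 30 d = 1,614 Wh = 1.614 kWh
portable space heater: 869.2 W × 3 h × 30 d = 78,228 Wh = 78.23 kWh
Total energy = 516.8 + 254.6 + 1.614 + 78.23 = 851.3 kWh
Cost = 851.3 kWh × €0.223 = €189.83 ≈ €190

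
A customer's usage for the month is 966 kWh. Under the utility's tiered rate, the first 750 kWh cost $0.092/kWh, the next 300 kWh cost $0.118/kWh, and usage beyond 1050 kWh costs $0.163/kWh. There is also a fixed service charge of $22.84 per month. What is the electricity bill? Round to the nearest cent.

$117.33

First 750 kWh × $0.092 = $69.00
Next 216 kWh × $0.118 = $25.49
Remaining tier: 0 kWh (not reached)
Energy charge = $94.49; + service $22.84 = $117.33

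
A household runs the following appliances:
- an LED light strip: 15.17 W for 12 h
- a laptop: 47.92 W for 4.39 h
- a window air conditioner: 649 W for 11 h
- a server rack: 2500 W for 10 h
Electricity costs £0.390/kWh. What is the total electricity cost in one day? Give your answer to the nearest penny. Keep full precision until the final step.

£12.69

LED light strip: 15.17 W × 12 h = 182 Wh = 0.182 kWh
laptop: 47.92 W × 4.39 h = 210 Wh = 0.2104 kWh
window air conditioner: 649 W × 11 h = 7,139 Wh = 7.139 kWh
server rack: 2500 W × 10 h = 25,000 Wh = 25 kWh
Total energy = 0.182 + 0.2104 + 7.139 + 25 = 32.53 kWh
Cost = 32.53 kWh × £0.390 = £12.69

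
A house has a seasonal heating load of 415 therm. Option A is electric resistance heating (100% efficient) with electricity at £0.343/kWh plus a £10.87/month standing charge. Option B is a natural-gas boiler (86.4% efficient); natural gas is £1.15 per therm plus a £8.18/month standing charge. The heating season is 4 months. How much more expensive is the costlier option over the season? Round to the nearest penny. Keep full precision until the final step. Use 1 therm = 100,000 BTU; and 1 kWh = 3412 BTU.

Heat load = 415 therm × 100,000 = 41,500,000 BTU
Gas: input = 41,500,000 / 0.864 = 48,032,407 BTU = 480.3 therm → 480.3 × £1.15 = £552.37; + 4 × £8.18 standing = £585.09
Electric: 41,500,000 BTU / 3412 = 12,160 kWh → × £0.343 = £4,171.89; + 4 × £10.87 standing = £4,215.37
Difference = |£585.09 − £4,215.37| = £3,630.28

£3630.28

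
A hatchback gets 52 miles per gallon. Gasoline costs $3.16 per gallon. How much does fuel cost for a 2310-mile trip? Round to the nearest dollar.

Fuel = 2310 mi / 52 mpg = 44.42 gal
Cost = 44.42 gal × $3.16/gal = $140.38 ≈ $140

$140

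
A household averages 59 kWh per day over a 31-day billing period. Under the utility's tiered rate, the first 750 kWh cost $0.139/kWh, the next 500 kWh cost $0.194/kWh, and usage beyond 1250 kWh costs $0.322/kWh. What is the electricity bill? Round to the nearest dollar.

Usage = 59 kWh/day × 31 days = 1829 kWh
First 750 kWh × $0.139 = $104.25
Next 500 kWh × $0.194 = $97.00
Remaining 579 kWh × $0.322 = $186.44
Total = $387.69 ≈ $388

$388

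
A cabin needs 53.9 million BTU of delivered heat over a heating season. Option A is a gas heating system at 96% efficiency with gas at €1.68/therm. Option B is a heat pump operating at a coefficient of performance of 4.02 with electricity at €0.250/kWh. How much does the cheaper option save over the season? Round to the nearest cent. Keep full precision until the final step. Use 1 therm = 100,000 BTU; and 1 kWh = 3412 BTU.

Heat load = 53.9 × 10⁶ BTU = 53,900,000 BTU
Gas: input = 53,900,000 / 0.96 = 56,145,833 BTU = 561.5 therm → 561.5 × €1.68 = €943.25
Heat pump: 53,900,000 BTU / 3412 = 15,800 kWh heat; / 4.02 = 3,930 kWh in → × €0.250 = €982.41
Difference = |€943.25 − €982.41| = €39.16

€39.16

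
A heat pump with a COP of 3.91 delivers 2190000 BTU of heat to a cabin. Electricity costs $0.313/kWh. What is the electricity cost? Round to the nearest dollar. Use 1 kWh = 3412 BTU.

$51

Heat delivered = 2,190,000 BTU / 3412 = 641.9 kWh
Electrical input = 641.9 kWh / 3.91 = 164.2 kWh
Cost = 164.2 × $0.313/kWh = $51.38 ≈ $51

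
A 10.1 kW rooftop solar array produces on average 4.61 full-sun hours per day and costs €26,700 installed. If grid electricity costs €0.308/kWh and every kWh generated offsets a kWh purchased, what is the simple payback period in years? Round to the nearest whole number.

Daily generation = 10.1 kW × 4.61 h = 46.56 kWh
Annual generation = 46.56 × 365 = 16995 kWh
Annual savings = 16995 × €0.308 = €5,234.39
Payback = €26,700 / €5,234.39 = 5.1 years

5 years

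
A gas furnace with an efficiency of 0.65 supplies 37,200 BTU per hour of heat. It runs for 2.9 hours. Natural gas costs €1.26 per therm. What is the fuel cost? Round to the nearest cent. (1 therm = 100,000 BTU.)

€2.09

Heat delivered = 37,200 BTU/h × 2.9 h = 107,880 BTU
Gas input = 107,880 / 0.65 = 165,969 BTU
= 165,969 / 100,000 = 1.66 therm
Cost = 1.66 × €1.26/therm = €2.09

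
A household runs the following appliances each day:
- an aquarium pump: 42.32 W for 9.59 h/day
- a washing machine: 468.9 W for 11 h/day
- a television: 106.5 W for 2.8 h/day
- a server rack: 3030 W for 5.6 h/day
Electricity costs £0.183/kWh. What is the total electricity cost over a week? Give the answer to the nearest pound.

£29

aquarium pump: 42.32 W × 9.59 h × 7 d = 2,841 Wh = 2.841 kWh
washing machine: 468.9 W × 11 h × 7 d = 36,105 Wh = 36.11 kWh
television: 106.5 W × 2.8 h × 7 d = 2,087 Wh = 2.087 kWh
server rack: 3030 W × 5.6 h × 7 d = 118,776 Wh = 118.8 kWh
Total energy = 2.841 + 36.11 + 2.087 + 118.8 = 159.8 kWh
Cost = 159.8 kWh × £0.183 = £29.25 ≈ £29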